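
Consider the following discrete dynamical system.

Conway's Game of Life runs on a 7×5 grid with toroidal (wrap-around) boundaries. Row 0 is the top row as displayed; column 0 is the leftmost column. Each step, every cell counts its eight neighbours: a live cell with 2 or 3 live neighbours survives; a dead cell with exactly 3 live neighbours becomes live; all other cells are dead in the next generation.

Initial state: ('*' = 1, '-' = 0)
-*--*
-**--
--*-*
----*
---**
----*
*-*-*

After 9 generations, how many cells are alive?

16

step 0: -*--*
-**--
--*-*
----*
---**
----*
*-*-*
step 1: ----*
-**--
***--
*---*
*--**
-----
-*--*
step 2: -***-
--**-
--***
--*--
*--*-
---*-
*----
step 3: -*-**
-----
-*--*
-**--
--***
-----
-*-**
step 4: ---**
--***
***--
-*--*
-***-
*----
---**
step 5: *----
-----
-----
----*
-****
**---
*--*-
step 6: ----*
-----
-----
*-*-*
-****
-----
*----
step 7: -----
-----
-----
*-*-*
-**-*
*****
-----
step 8: -----
-----
-----
*-*-*
-----
----*
*****
step 9: *****
-----
-----
-----
*--**
-**-*
*****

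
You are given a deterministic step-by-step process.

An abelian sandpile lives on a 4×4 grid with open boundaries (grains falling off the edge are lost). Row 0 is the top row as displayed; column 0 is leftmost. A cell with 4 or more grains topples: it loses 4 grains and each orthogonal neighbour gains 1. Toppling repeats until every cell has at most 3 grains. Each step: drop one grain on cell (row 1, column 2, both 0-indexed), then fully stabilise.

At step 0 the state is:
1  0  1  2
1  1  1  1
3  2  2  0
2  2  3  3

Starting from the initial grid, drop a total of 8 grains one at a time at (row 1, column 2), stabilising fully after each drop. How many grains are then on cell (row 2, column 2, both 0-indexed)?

1

step 0: 1  0  1  2
1  1  1  1
3  2  2  0
2  2  3  3
step 1: 1  0  1  2
1  1  2  1
3  2  2  0
2  2  3  3
step 2: 1  0  1  2
1  1  3  1
3  2  2  0
2  2  3  3
step 3: 1  0  2  2
1  2  0  2
3  2  3  0
2  2  3  3
step 4: 1  0  2  2
1  2  1  2
3  2  3  0
2  2  3  3
step 5: 1  0  2  2
1  2  2  2
3  2  3  0
2  2  3  3
step 6: 1  0  2  2
1  2  3  2
3  2  3  0
2  2  3  3
step 7: 1  0  3  2
1  3  1  3
3  3  1  2
2  3  1  0
step 8: 1  0  3  2
1  3  2  3
3  3  1  2
2  3  1  0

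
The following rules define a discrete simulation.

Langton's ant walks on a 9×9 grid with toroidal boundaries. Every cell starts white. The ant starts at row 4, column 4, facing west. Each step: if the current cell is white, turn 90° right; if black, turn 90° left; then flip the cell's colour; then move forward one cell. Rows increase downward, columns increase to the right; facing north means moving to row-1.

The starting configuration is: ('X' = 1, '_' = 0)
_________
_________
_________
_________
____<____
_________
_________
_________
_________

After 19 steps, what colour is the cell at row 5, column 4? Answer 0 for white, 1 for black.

gen 0: _________
_________
_________
_________
____<____
_________
_________
_________
_________
gen 1: _________
_________
_________
____^____
____X____
_________
_________
_________
_________
gen 2: _________
_________
_________
____X>___
____X____
_________
_________
_________
_________
gen 3: _________
_________
_________
____XX___
____Xv___
_________
_________
_________
_________
gen 4: _________
_________
_________
____XX___
____<X___
_________
_________
_________
_________
gen 5: _________
_________
_________
____XX___
_____X___
____v____
_________
_________
_________
gen 6: _________
_________
_________
____XX___
_____X___
___<X____
_________
_________
_________
gen 7: _________
_________
_________
____XX___
___^_X___
___XX____
_________
_________
_________
gen 8: _________
_________
_________
____XX___
___X>X___
___XX____
_________
_________
_________
gen 9: _________
_________
_________
____XX___
___XXX___
___Xv____
_________
_________
_________
gen 10: _________
_________
_________
____XX___
___XXX___
___X_>___
_________
_________
_________
gen 11: _________
_________
_________
____XX___
___XXX___
___X_X___
_____v___
_________
_________
gen 12: _________
_________
_________
____XX___
___XXX___
___X_X___
____<X___
_________
_________
gen 13: _________
_________
_________
____XX___
___XXX___
___X^X___
____XX___
_________
_________
gen 14: _________
_________
_________
____XX___
___XXX___
___XX>___
____XX___
_________
_________
gen 15: _________
_________
_________
____XX___
___XX^___
___XX____
____XX___
_________
_________
gen 16: _________
_________
_________
____XX___
___X<____
___XX____
____XX___
_________
_________
gen 17: _________
_________
_________
____XX___
___X_____
___Xv____
____XX___
_________
_________
gen 18: _________
_________
_________
____XX___
___X_____
___X_>___
____XX___
_________
_________
gen 19: _________
_________
_________
____XX___
___X_____
___X_X___
____Xv___
_________
_________

0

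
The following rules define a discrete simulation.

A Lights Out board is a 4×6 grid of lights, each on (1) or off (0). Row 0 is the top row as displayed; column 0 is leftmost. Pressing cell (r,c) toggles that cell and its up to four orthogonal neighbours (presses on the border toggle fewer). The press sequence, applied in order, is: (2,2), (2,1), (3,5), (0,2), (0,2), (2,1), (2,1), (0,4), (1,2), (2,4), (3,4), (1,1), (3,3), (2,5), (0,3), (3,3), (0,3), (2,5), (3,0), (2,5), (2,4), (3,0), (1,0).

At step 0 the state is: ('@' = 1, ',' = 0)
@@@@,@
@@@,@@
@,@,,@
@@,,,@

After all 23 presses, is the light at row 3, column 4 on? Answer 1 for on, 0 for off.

step 0: @@@@,@
@@@,@@
@,@,,@
@@,,,@
step 1: @@@@,@
@@,,@@
@@,@,@
@@@,,@
step 2: @@@@,@
@,,,@@
,,@@,@
@,@,,@
step 3: @@@@,@
@,,,@@
,,@@,,
@,@,@,
step 4: @,,,,@
@,@,@@
,,@@,,
@,@,@,
step 5: @@@@,@
@,,,@@
,,@@,,
@,@,@,
step 6: @@@@,@
@@,,@@
@@,@,,
@@@,@,
step 7: @@@@,@
@,,,@@
,,@@,,
@,@,@,
step 8: @@@,@,
@,,,,@
,,@@,,
@,@,@,
step 9: @@,,@,
@@@@,@
,,,@,,
@,@,@,
step 10: @@,,@,
@@@@@@
,,,,@@
@,@,,,
step 11: @@,,@,
@@@@@@
,,,,,@
@,@@@@
step 12: @,,,@,
,,,@@@
,@,,,@
@,@@@@
step 13: @,,,@,
,,,@@@
,@,@,@
@,,,,@
step 14: @,,,@,
,,,@@,
,@,@@,
@,,,,,
step 15: @,@@,,
,,,,@,
,@,@@,
@,,,,,
step 16: @,@@,,
,,,,@,
,@,,@,
@,@@@,
step 17: @,,,@,
,,,@@,
,@,,@,
@,@@@,
step 18: @,,,@,
,,,@@@
,@,,,@
@,@@@@
step 19: @,,,@,
,,,@@@
@@,,,@
,@@@@@
step 20: @,,,@,
,,,@@,
@@,,@,
,@@@@,
step 21: @,,,@,
,,,@,,
@@,@,@
,@@@,,
step 22: @,,,@,
,,,@,,
,@,@,@
@,@@,,
step 23: ,,,,@,
@@,@,,
@@,@,@
@,@@,,

0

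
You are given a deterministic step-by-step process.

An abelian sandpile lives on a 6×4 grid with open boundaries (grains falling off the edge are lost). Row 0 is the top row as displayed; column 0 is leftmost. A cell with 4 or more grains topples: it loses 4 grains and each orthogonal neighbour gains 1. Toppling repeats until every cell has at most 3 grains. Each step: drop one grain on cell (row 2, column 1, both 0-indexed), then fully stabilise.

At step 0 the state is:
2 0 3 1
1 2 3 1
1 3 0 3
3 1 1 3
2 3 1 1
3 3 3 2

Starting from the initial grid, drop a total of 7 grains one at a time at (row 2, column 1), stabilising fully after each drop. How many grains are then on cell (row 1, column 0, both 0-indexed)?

2

0) 2 0 3 1
1 2 3 1
1 3 0 3
3 1 1 3
2 3 1 1
3 3 3 2
1) 2 0 3 1
1 3 3 1
2 0 1 3
3 2 1 3
2 3 1 1
3 3 3 2
2) 2 0 3 1
1 3 3 1
2 1 1 3
3 2 1 3
2 3 1 1
3 3 3 2
3) 2 0 3 1
1 3 3 1
2 2 1 3
3 2 1 3
2 3 1 1
3 3 3 2
4) 2 0 3 1
1 3 3 1
2 3 1 3
3 2 1 3
2 3 1 1
3 3 3 2
5) 2 2 0 2
2 1 1 2
3 1 3 3
3 3 1 3
2 3 1 1
3 3 3 2
6) 2 2 0 2
2 1 1 2
3 2 3 3
3 3 1 3
2 3 1 1
3 3 3 2
7) 2 2 0 2
2 1 1 2
3 3 3 3
3 3 1 3
2 3 1 1
3 3 3 2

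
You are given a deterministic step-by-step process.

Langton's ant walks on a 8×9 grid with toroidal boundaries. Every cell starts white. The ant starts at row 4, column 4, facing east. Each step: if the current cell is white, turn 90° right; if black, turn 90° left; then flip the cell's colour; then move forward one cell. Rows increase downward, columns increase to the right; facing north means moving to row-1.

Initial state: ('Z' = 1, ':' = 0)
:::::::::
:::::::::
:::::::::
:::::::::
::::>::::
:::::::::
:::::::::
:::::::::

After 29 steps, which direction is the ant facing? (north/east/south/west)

south

0) :::::::::
:::::::::
:::::::::
:::::::::
::::>::::
:::::::::
:::::::::
:::::::::
1) :::::::::
:::::::::
:::::::::
:::::::::
::::Z::::
::::v::::
:::::::::
:::::::::
2) :::::::::
:::::::::
:::::::::
:::::::::
::::Z::::
:::<Z::::
:::::::::
:::::::::
3) :::::::::
:::::::::
:::::::::
:::::::::
:::^Z::::
:::ZZ::::
:::::::::
:::::::::
4) :::::::::
:::::::::
:::::::::
:::::::::
:::Z>::::
:::ZZ::::
:::::::::
:::::::::
5) :::::::::
:::::::::
:::::::::
::::^::::
:::Z:::::
:::ZZ::::
:::::::::
:::::::::
6) :::::::::
:::::::::
:::::::::
::::Z>:::
:::Z:::::
:::ZZ::::
:::::::::
:::::::::
7) :::::::::
:::::::::
:::::::::
::::ZZ:::
:::Z:v:::
:::ZZ::::
:::::::::
:::::::::
8) :::::::::
:::::::::
:::::::::
::::ZZ:::
:::Z<Z:::
:::ZZ::::
:::::::::
:::::::::
9) :::::::::
:::::::::
:::::::::
::::^Z:::
:::ZZZ:::
:::ZZ::::
:::::::::
:::::::::
10) :::::::::
:::::::::
:::::::::
:::<:Z:::
:::ZZZ:::
:::ZZ::::
:::::::::
:::::::::
11) :::::::::
:::::::::
:::^:::::
:::Z:Z:::
:::ZZZ:::
:::ZZ::::
:::::::::
:::::::::
12) :::::::::
:::::::::
:::Z>::::
:::Z:Z:::
:::ZZZ:::
:::ZZ::::
:::::::::
:::::::::
13) :::::::::
:::::::::
:::ZZ::::
:::ZvZ:::
:::ZZZ:::
:::ZZ::::
:::::::::
:::::::::
14) :::::::::
:::::::::
:::ZZ::::
:::<ZZ:::
:::ZZZ:::
:::ZZ::::
:::::::::
:::::::::
15) :::::::::
:::::::::
:::ZZ::::
::::ZZ:::
:::vZZ:::
:::ZZ::::
:::::::::
:::::::::
16) :::::::::
:::::::::
:::ZZ::::
::::ZZ:::
::::>Z:::
:::ZZ::::
:::::::::
:::::::::
17) :::::::::
:::::::::
:::ZZ::::
::::^Z:::
:::::Z:::
:::ZZ::::
:::::::::
:::::::::
18) :::::::::
:::::::::
:::ZZ::::
:::<:Z:::
:::::Z:::
:::ZZ::::
:::::::::
:::::::::
19) :::::::::
:::::::::
:::^Z::::
:::Z:Z:::
:::::Z:::
:::ZZ::::
:::::::::
:::::::::
20) :::::::::
:::::::::
::<:Z::::
:::Z:Z:::
:::::Z:::
:::ZZ::::
:::::::::
:::::::::
21) :::::::::
::^::::::
::Z:Z::::
:::Z:Z:::
:::::Z:::
:::ZZ::::
:::::::::
:::::::::
22) :::::::::
::Z>:::::
::Z:Z::::
:::Z:Z:::
:::::Z:::
:::ZZ::::
:::::::::
:::::::::
23) :::::::::
::ZZ:::::
::ZvZ::::
:::Z:Z:::
:::::Z:::
:::ZZ::::
:::::::::
:::::::::
24) :::::::::
::ZZ:::::
::<ZZ::::
:::Z:Z:::
:::::Z:::
:::ZZ::::
:::::::::
:::::::::
25) :::::::::
::ZZ:::::
:::ZZ::::
::vZ:Z:::
:::::Z:::
:::ZZ::::
:::::::::
:::::::::
26) :::::::::
::ZZ:::::
:::ZZ::::
:<ZZ:Z:::
:::::Z:::
:::ZZ::::
:::::::::
:::::::::
27) :::::::::
::ZZ:::::
:^:ZZ::::
:ZZZ:Z:::
:::::Z:::
:::ZZ::::
:::::::::
:::::::::
28) :::::::::
::ZZ:::::
:Z>ZZ::::
:ZZZ:Z:::
:::::Z:::
:::ZZ::::
:::::::::
:::::::::
29) :::::::::
::ZZ:::::
:ZZZZ::::
:ZvZ:Z:::
:::::Z:::
:::ZZ::::
:::::::::
:::::::::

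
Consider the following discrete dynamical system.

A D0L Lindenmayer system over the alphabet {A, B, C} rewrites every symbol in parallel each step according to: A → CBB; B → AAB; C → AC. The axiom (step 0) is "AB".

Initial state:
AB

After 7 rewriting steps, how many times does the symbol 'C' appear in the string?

613

k=0  AB
k=1  CBBAAB
k=2  ACAABAABCBBCBBAAB
k=3  CBBACCBBCBBAABCBBCBBAABACAABAABACAABAABCBBCBBAAB
k=4  ACAABAABCBBACACAABAABACAABAABCBBCBBAABACAABAABACAABAABCBBC…BCBBCBBAABCBBACCBBCBBAABCBBCBBAABACAABAABACAABAABCBBCBBAAB  (len 134)
k=5  CBBACCBBCBBAABCBBCBBAABACAABAABCBBACCBBACCBBCBBAABCBBCBBAA…BCBBCBBAABCBBACCBBCBBAABCBBCBBAABACAABAABACAABAABCBBCBBAAB  (len 375)
k=6  ACAABAABCBBACACAABAABACAABAABCBBCBBAABACAABAABACAABAABCBBC…BCBBCBBAABCBBACCBBCBBAABCBBCBBAABACAABAABACAABAABCBBCBBAAB  (len 1046)
k=7  CBBACCBBCBBAABCBBCBBAABACAABAABCBBACCBBACCBBCBBAABCBBCBBAA…BCBBCBBAABCBBACCBBCBBAABCBBCBBAABACAABAABACAABAABCBBCBBAAB  (len 2922)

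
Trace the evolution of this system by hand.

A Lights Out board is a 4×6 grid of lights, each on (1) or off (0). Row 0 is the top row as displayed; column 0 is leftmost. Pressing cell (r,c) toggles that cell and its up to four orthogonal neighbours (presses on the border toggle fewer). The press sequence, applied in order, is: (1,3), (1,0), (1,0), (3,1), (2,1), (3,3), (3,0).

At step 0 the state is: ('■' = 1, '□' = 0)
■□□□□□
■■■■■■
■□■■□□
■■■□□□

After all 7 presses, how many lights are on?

10

0) ■□□□□□
■■■■■■
■□■■□□
■■■□□□
1) ■□□■□□
■■□□□■
■□■□□□
■■■□□□
2) □□□■□□
□□□□□■
□□■□□□
■■■□□□
3) ■□□■□□
■■□□□■
■□■□□□
■■■□□□
4) ■□□■□□
■■□□□■
■■■□□□
□□□□□□
5) ■□□■□□
■□□□□■
□□□□□□
□■□□□□
6) ■□□■□□
■□□□□■
□□□■□□
□■■■■□
7) ■□□■□□
■□□□□■
■□□■□□
■□■■■□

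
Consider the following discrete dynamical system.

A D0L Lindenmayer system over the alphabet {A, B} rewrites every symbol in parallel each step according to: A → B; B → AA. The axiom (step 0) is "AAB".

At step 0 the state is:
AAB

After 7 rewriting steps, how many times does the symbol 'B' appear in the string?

16

0) AAB
1) BBAA
2) AAAABB
3) BBBBAAAA
4) AAAAAAAABBBB
5) BBBBBBBBAAAAAAAA
6) AAAAAAAAAAAAAAAABBBBBBBB
7) BBBBBBBBBBBBBBBBAAAAAAAAAAAAAAAA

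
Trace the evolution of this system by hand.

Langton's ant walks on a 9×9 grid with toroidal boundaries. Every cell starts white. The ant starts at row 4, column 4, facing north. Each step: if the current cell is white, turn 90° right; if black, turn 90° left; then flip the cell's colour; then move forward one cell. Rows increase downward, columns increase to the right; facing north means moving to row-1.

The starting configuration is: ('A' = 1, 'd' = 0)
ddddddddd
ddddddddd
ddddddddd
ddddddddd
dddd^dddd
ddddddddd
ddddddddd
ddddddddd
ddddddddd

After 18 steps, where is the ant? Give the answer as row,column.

k=0  ddddddddd
ddddddddd
ddddddddd
ddddddddd
dddd^dddd
ddddddddd
ddddddddd
ddddddddd
ddddddddd
k=1  ddddddddd
ddddddddd
ddddddddd
ddddddddd
ddddA>ddd
ddddddddd
ddddddddd
ddddddddd
ddddddddd
k=2  ddddddddd
ddddddddd
ddddddddd
ddddddddd
ddddAAddd
dddddvddd
ddddddddd
ddddddddd
ddddddddd
k=3  ddddddddd
ddddddddd
ddddddddd
ddddddddd
ddddAAddd
dddd<Addd
ddddddddd
ddddddddd
ddddddddd
k=4  ddddddddd
ddddddddd
ddddddddd
ddddddddd
dddd^Addd
ddddAAddd
ddddddddd
ddddddddd
ddddddddd
k=5  ddddddddd
ddddddddd
ddddddddd
ddddddddd
ddd<dAddd
ddddAAddd
ddddddddd
ddddddddd
ddddddddd
k=6  ddddddddd
ddddddddd
ddddddddd
ddd^ddddd
dddAdAddd
ddddAAddd
ddddddddd
ddddddddd
ddddddddd
k=7  ddddddddd
ddddddddd
ddddddddd
dddA>dddd
dddAdAddd
ddddAAddd
ddddddddd
ddddddddd
ddddddddd
k=8  ddddddddd
ddddddddd
ddddddddd
dddAAdddd
dddAvAddd
ddddAAddd
ddddddddd
ddddddddd
ddddddddd
k=9  ddddddddd
ddddddddd
ddddddddd
dddAAdddd
ddd<AAddd
ddddAAddd
ddddddddd
ddddddddd
ddddddddd
k=10  ddddddddd
ddddddddd
ddddddddd
dddAAdddd
ddddAAddd
dddvAAddd
ddddddddd
ddddddddd
ddddddddd
k=11  ddddddddd
ddddddddd
ddddddddd
dddAAdddd
ddddAAddd
dd<AAAddd
ddddddddd
ddddddddd
ddddddddd
k=12  ddddddddd
ddddddddd
ddddddddd
dddAAdddd
dd^dAAddd
ddAAAAddd
ddddddddd
ddddddddd
ddddddddd
k=13  ddddddddd
ddddddddd
ddddddddd
dddAAdddd
ddA>AAddd
ddAAAAddd
ddddddddd
ddddddddd
ddddddddd
k=14  ddddddddd
ddddddddd
ddddddddd
dddAAdddd
ddAAAAddd
ddAvAAddd
ddddddddd
ddddddddd
ddddddddd
k=15  ddddddddd
ddddddddd
ddddddddd
dddAAdddd
ddAAAAddd
ddAd>Addd
ddddddddd
ddddddddd
ddddddddd
k=16  ddddddddd
ddddddddd
ddddddddd
dddAAdddd
ddAA^Addd
ddAddAddd
ddddddddd
ddddddddd
ddddddddd
k=17  ddddddddd
ddddddddd
ddddddddd
dddAAdddd
ddA<dAddd
ddAddAddd
ddddddddd
ddddddddd
ddddddddd
k=18  ddddddddd
ddddddddd
ddddddddd
dddAAdddd
ddAddAddd
ddAvdAddd
ddddddddd
ddddddddd
ddddddddd

5,3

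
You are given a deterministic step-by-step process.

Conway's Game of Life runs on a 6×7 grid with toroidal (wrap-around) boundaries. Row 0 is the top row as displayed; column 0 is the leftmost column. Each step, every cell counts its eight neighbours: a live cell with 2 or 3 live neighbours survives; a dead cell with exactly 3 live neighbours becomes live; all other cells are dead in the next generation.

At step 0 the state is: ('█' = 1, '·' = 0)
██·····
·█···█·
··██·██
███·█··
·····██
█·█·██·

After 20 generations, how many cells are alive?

[0] ██·····
·█···█·
··██·██
███·█··
·····██
█·█·██·
[1] █·█·██·
·█··██·
···█·██
███·█··
··█····
█···██·
[2] █······
███····
···█··█
███·███
█·█·███
····██·
[3] █·····█
███···█
···██··
··█····
··█····
██·██··
[4] ···█·█·
·███·██
█··█···
··█····
··█····
████··█
[5] ·····█·
██·█·██
█··██·█
·███···
█······
██·██·█
[6] ···█···
·███···
·······
·████·█
····█·█
██··███
[7] ···█·██
··██···
█···█··
█·███··
·······
█··██·█
[8] █····██
··██·██
····█··
·█·██··
███··██
█··██·█
[9] ·██····
█··█···
·······
·█·██·█
·······
··███··
[10] ·█··█··
·██····
█·███··
·······
·····█·
·███···
[11] █······
█···█··
··██···
···██··
··█····
·████··
[12] █·█·█··
·█·█···
··█····
····█··
·█·····
·███···
[13] █···█··
·█·█···
··██···
·······
·█·█···
█··█···
[14] █████··
·█·██··
··██···
···█···
··█····
█████··
[15] ·····█·
█······
·······
···█···
····█··
█···█··
[16] ······█
·······
·······
·······
···██··
····██·
[17] ·····█·
·······
·······
·······
···███·
···███·
[18] ·····█·
·······
·······
····█··
···█·█·
···█··█
[19] ·······
·······
·······
····█··
···█·█·
·····██
[20] ·······
·······
·······
····█··
·····██
····███

6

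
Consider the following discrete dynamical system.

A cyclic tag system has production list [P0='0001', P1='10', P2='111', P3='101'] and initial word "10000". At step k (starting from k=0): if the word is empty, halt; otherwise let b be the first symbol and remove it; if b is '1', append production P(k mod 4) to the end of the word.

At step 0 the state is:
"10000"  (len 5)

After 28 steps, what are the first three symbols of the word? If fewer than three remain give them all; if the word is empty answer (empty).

1

gen 0: "10000"  (len 5)
gen 1: "00000001"  (len 8)
gen 2: "0000001"  (len 7)
gen 3: "000001"  (len 6)
gen 4: "00001"  (len 5)
gen 5: "0001"  (len 4)
gen 6: "001"  (len 3)
gen 7: "01"  (len 2)
gen 8: "1"  (len 1)
gen 9: "0001"  (len 4)
gen 10: "001"  (len 3)
gen 11: "01"  (len 2)
gen 12: "1"  (len 1)
gen 13: "0001"  (len 4)
gen 14: "001"  (len 3)
gen 15: "01"  (len 2)
gen 16: "1"  (len 1)
gen 17: "0001"  (len 4)
gen 18: "001"  (len 3)
gen 19: "01"  (len 2)
gen 20: "1"  (len 1)
gen 21: "0001"  (len 4)
gen 22: "001"  (len 3)
gen 23: "01"  (len 2)
gen 24: "1"  (len 1)
gen 25: "0001"  (len 4)
gen 26: "001"  (len 3)
gen 27: "01"  (len 2)
gen 28: "1"  (len 1)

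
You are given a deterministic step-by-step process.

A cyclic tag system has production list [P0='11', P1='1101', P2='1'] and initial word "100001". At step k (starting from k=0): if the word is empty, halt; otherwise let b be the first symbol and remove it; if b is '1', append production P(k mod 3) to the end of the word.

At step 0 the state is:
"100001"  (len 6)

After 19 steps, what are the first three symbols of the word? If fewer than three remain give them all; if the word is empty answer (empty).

101

k=0  "100001"  (len 6)
k=1  "0000111"  (len 7)
k=2  "000111"  (len 6)
k=3  "00111"  (len 5)
k=4  "0111"  (len 4)
k=5  "111"  (len 3)
k=6  "111"  (len 3)
k=7  "1111"  (len 4)
k=8  "1111101"  (len 7)
k=9  "1111011"  (len 7)
k=10  "11101111"  (len 8)
k=11  "11011111101"  (len 11)
k=12  "10111111011"  (len 11)
k=13  "011111101111"  (len 12)
k=14  "11111101111"  (len 11)
k=15  "11111011111"  (len 11)
k=16  "111101111111"  (len 12)
k=17  "111011111111101"  (len 15)
k=18  "110111111111011"  (len 15)
k=19  "1011111111101111"  (len 16)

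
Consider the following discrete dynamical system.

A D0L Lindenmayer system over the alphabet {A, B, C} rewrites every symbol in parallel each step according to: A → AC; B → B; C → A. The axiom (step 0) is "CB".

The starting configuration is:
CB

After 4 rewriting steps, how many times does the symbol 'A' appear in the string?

3

t=0: CB
t=1: AB
t=2: ACB
t=3: ACAB
t=4: ACAACB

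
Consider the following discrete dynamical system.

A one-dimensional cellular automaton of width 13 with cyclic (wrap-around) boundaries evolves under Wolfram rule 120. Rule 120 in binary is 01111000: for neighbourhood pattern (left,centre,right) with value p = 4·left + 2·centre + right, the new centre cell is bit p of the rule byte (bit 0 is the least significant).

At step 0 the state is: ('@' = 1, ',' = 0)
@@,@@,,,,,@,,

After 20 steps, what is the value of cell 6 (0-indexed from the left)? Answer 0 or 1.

gen 0: @@,@@,,,,,@,,
gen 1: @@@@@@,,,,,@,
gen 2: @,,,,@@,,,,,@
gen 3: @@,,,@@@,,,,@
gen 4: ,@@,,@,@@,,,@
gen 5: @@@@,,@@@@,,,
gen 6: @,,@@,@,,@@,,
gen 7: ,@,@@@,@,@@@,
gen 8: ,,@@,@@,@@,@@
gen 9: @,@@@@@@@@@@@
gen 10: @@@,,,,,,,,,,
gen 11: @,@@,,,,,,,,,
gen 12: ,@@@@,,,,,,,,
gen 13: ,@,,@@,,,,,,,
gen 14: ,,@,@@@,,,,,,
gen 15: ,,,@@,@@,,,,,
gen 16: ,,,@@@@@@,,,,
gen 17: ,,,@,,,,@@,,,
gen 18: ,,,,@,,,@@@,,
gen 19: ,,,,,@,,@,@@,
gen 20: ,,,,,,@,,@@@@

1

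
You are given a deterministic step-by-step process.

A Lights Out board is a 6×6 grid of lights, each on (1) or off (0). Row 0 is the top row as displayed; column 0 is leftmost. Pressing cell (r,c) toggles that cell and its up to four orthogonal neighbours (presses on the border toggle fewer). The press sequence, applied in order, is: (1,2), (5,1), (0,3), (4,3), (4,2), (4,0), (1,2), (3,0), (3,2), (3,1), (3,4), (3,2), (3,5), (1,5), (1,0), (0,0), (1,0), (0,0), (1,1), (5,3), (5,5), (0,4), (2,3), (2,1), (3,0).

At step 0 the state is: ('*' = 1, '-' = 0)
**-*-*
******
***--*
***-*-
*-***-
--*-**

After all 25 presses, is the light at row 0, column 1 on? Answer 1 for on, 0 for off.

k=0  **-*-*
******
***--*
***-*-
*-***-
--*-**
k=1  ****-*
*---**
**---*
***-*-
*-***-
--*-**
k=2  ****-*
*---**
**---*
***-*-
*****-
**--**
k=3  **--**
*--***
**---*
***-*-
*****-
**--**
k=4  **--**
*--***
**---*
*****-
**----
**-***
k=5  **--**
*--***
**---*
**-**-
*-**--
******
k=6  **--**
*--***
**---*
-*-**-
-***--
-*****
k=7  ***-**
***-**
***--*
-*-**-
-***--
-*****
k=8  ***-**
***-**
-**--*
*--**-
****--
-*****
k=9  ***-**
***-**
-*---*
***-*-
**-*--
-*****
k=10  ***-**
***-**
-----*
----*-
*--*--
-*****
k=11  ***-**
***-**
----**
---*-*
*--**-
-*****
k=12  ***-**
***-**
--*-**
-**--*
*-***-
-*****
k=13  ***-**
***-**
--*-*-
-**-*-
*-****
-*****
k=14  ***-*-
***---
--*-**
-**-*-
*-****
-*****
k=15  -**-*-
--*---
*-*-**
-**-*-
*-****
-*****
k=16  *-*-*-
*-*---
*-*-**
-**-*-
*-****
-*****
k=17  --*-*-
-**---
--*-**
-**-*-
*-****
-*****
k=18  ***-*-
***---
--*-**
-**-*-
*-****
-*****
k=19  *-*-*-
------
-**-**
-**-*-
*-****
-*****
k=20  *-*-*-
------
-**-**
-**-*-
*-*-**
-*---*
k=21  *-*-*-
------
-**-**
-**-*-
*-*-*-
-*--*-
k=22  *-**-*
----*-
-**-**
-**-*-
*-*-*-
-*--*-
k=23  *-**-*
---**-
-*-*-*
-****-
*-*-*-
-*--*-
k=24  *-**-*
-*-**-
*-**-*
--***-
*-*-*-
-*--*-
k=25  *-**-*
-*-**-
--**-*
*****-
--*-*-
-*--*-

0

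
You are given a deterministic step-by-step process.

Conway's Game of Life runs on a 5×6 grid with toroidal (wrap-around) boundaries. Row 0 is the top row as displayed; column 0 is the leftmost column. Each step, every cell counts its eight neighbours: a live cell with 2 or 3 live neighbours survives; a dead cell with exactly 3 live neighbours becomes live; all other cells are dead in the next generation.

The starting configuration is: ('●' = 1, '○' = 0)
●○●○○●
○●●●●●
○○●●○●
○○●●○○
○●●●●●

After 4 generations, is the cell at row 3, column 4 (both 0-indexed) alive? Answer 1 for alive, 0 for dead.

1

0) ●○●○○●
○●●●●●
○○●●○●
○○●●○○
○●●●●●
1) ○○○○○○
○○○○○○
●○○○○●
●○○○○●
○○○○○●
2) ○○○○○○
○○○○○○
●○○○○●
○○○○●○
●○○○○●
3) ○○○○○○
○○○○○○
○○○○○●
○○○○●○
○○○○○●
4) ○○○○○○
○○○○○○
○○○○○○
○○○○●●
○○○○○○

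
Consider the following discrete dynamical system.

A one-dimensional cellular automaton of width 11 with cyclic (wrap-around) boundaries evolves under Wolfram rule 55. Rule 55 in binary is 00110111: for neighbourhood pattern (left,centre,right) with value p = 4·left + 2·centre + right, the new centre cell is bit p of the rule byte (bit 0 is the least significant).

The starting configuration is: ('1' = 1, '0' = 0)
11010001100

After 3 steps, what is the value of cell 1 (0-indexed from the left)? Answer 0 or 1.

0

gen 0: 11010001100
gen 1: 00111110011
gen 2: 11000001100
gen 3: 00111110011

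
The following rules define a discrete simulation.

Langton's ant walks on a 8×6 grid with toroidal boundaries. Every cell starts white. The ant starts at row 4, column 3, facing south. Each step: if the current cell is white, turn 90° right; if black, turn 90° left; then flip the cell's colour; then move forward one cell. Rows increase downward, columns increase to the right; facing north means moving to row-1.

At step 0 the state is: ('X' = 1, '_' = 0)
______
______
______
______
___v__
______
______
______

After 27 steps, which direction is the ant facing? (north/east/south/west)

east

gen 0: ______
______
______
______
___v__
______
______
______
gen 1: ______
______
______
______
__<X__
______
______
______
gen 2: ______
______
______
__^___
__XX__
______
______
______
gen 3: ______
______
______
__X>__
__XX__
______
______
______
gen 4: ______
______
______
__XX__
__Xv__
______
______
______
gen 5: ______
______
______
__XX__
__X_>_
______
______
______
gen 6: ______
______
______
__XX__
__X_X_
____v_
______
______
gen 7: ______
______
______
__XX__
__X_X_
___<X_
______
______
gen 8: ______
______
______
__XX__
__X^X_
___XX_
______
______
gen 9: ______
______
______
__XX__
__XX>_
___XX_
______
______
gen 10: ______
______
______
__XX^_
__XX__
___XX_
______
______
gen 11: ______
______
______
__XXX>
__XX__
___XX_
______
______
gen 12: ______
______
______
__XXXX
__XX_v
___XX_
______
______
gen 13: ______
______
______
__XXXX
__XX<X
___XX_
______
______
gen 14: ______
______
______
__XX^X
__XXXX
___XX_
______
______
gen 15: ______
______
______
__X<_X
__XXXX
___XX_
______
______
gen 16: ______
______
______
__X__X
__XvXX
___XX_
______
______
gen 17: ______
______
______
__X__X
__X_>X
___XX_
______
______
gen 18: ______
______
______
__X_^X
__X__X
___XX_
______
______
gen 19: ______
______
______
__X_X>
__X__X
___XX_
______
______
gen 20: ______
______
_____^
__X_X_
__X__X
___XX_
______
______
gen 21: ______
______
>____X
__X_X_
__X__X
___XX_
______
______
gen 22: ______
______
X____X
v_X_X_
__X__X
___XX_
______
______
gen 23: ______
______
X____X
X_X_X<
__X__X
___XX_
______
______
gen 24: ______
______
X____^
X_X_XX
__X__X
___XX_
______
______
gen 25: ______
______
X___<_
X_X_XX
__X__X
___XX_
______
______
gen 26: ______
____^_
X___X_
X_X_XX
__X__X
___XX_
______
______
gen 27: ______
____X>
X___X_
X_X_XX
__X__X
___XX_
______
______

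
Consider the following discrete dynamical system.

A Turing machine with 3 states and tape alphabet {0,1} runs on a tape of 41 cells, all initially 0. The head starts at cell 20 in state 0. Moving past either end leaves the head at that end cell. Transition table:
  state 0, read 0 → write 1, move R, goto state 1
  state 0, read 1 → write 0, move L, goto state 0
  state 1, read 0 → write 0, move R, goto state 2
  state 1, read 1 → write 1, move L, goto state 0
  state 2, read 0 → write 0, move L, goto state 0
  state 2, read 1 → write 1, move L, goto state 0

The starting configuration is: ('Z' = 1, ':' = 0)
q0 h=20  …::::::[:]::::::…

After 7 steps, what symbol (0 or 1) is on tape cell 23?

k=0  q0 h=20  …::::::[:]::::::…
k=1  q1 h=21  …:::::Z[:]::::::…
k=2  q2 h=22  …::::Z:[:]::::::…
k=3  q0 h=21  …:::::Z[:]::::::…
k=4  q1 h=22  …::::ZZ[:]::::::…
k=5  q2 h=23  …:::ZZ:[:]::::::…
k=6  q0 h=22  …::::ZZ[:]::::::…
k=7  q1 h=23  …:::ZZZ[:]::::::…

0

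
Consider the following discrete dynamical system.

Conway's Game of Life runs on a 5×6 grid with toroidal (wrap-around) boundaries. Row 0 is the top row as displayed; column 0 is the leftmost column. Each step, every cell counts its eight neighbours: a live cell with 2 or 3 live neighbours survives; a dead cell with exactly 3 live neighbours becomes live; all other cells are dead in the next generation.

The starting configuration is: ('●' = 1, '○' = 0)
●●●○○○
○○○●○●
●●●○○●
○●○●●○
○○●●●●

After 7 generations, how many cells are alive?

2

[0] ●●●○○○
○○○●○●
●●●○○●
○●○●●○
○○●●●●
[1] ●●○○○○
○○○●●●
○●○○○●
○○○○○○
○○○○○●
[2] ●○○○○○
○●●○●●
●○○○○●
●○○○○○
●○○○○○
[3] ●○○○○○
○●○○●○
○○○○●○
●●○○○○
●●○○○●
[4] ○○○○○○
○○○○○●
●●○○○●
○●○○○○
○○○○○●
[5] ○○○○○○
○○○○○●
○●○○○●
○●○○○●
○○○○○○
[6] ○○○○○○
●○○○○○
○○○○●●
○○○○○○
○○○○○○
[7] ○○○○○○
○○○○○●
○○○○○●
○○○○○○
○○○○○○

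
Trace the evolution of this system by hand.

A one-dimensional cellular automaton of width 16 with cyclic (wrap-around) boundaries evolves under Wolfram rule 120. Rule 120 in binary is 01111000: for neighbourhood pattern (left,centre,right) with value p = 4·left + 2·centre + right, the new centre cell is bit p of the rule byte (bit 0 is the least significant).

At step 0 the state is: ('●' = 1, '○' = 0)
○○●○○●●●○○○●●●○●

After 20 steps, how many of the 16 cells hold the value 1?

0) ○○●○○●●●○○○●●●○●
1) ●○○●○●○●●○○●○●●○
2) ○●○○●○●●●●○○●●●●
3) ●○●○○●●○○●●○●○○●
4) ●●○●○●●●○●●●○●○●
5) ○●●○●●○●●●○●●○●●
6) ●●●●●●●●○●●●●●●●
7) ○○○○○○○●●●○○○○○○
8) ○○○○○○○●○●●○○○○○
9) ○○○○○○○○●●●●○○○○
10) ○○○○○○○○●○○●●○○○
11) ○○○○○○○○○●○●●●○○
12) ○○○○○○○○○○●●○●●○
13) ○○○○○○○○○○●●●●●●
14) ●○○○○○○○○○●○○○○●
15) ●●○○○○○○○○○●○○○●
16) ○●●○○○○○○○○○●○○●
17) ●●●●○○○○○○○○○●○○
18) ●○○●●○○○○○○○○○●○
19) ○●○●●●○○○○○○○○○●
20) ●○●●○●●○○○○○○○○○

5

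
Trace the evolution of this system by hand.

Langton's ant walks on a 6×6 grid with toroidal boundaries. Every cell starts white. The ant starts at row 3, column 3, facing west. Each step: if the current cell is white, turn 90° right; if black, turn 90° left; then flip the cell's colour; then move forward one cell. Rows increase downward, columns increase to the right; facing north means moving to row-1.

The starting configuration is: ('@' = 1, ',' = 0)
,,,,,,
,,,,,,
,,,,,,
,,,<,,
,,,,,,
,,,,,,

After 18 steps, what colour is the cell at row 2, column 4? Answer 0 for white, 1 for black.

1

gen 0: ,,,,,,
,,,,,,
,,,,,,
,,,<,,
,,,,,,
,,,,,,
gen 1: ,,,,,,
,,,,,,
,,,^,,
,,,@,,
,,,,,,
,,,,,,
gen 2: ,,,,,,
,,,,,,
,,,@>,
,,,@,,
,,,,,,
,,,,,,
gen 3: ,,,,,,
,,,,,,
,,,@@,
,,,@v,
,,,,,,
,,,,,,
gen 4: ,,,,,,
,,,,,,
,,,@@,
,,,<@,
,,,,,,
,,,,,,
gen 5: ,,,,,,
,,,,,,
,,,@@,
,,,,@,
,,,v,,
,,,,,,
gen 6: ,,,,,,
,,,,,,
,,,@@,
,,,,@,
,,<@,,
,,,,,,
gen 7: ,,,,,,
,,,,,,
,,,@@,
,,^,@,
,,@@,,
,,,,,,
gen 8: ,,,,,,
,,,,,,
,,,@@,
,,@>@,
,,@@,,
,,,,,,
gen 9: ,,,,,,
,,,,,,
,,,@@,
,,@@@,
,,@v,,
,,,,,,
gen 10: ,,,,,,
,,,,,,
,,,@@,
,,@@@,
,,@,>,
,,,,,,
gen 11: ,,,,,,
,,,,,,
,,,@@,
,,@@@,
,,@,@,
,,,,v,
gen 12: ,,,,,,
,,,,,,
,,,@@,
,,@@@,
,,@,@,
,,,<@,
gen 13: ,,,,,,
,,,,,,
,,,@@,
,,@@@,
,,@^@,
,,,@@,
gen 14: ,,,,,,
,,,,,,
,,,@@,
,,@@@,
,,@@>,
,,,@@,
gen 15: ,,,,,,
,,,,,,
,,,@@,
,,@@^,
,,@@,,
,,,@@,
gen 16: ,,,,,,
,,,,,,
,,,@@,
,,@<,,
,,@@,,
,,,@@,
gen 17: ,,,,,,
,,,,,,
,,,@@,
,,@,,,
,,@v,,
,,,@@,
gen 18: ,,,,,,
,,,,,,
,,,@@,
,,@,,,
,,@,>,
,,,@@,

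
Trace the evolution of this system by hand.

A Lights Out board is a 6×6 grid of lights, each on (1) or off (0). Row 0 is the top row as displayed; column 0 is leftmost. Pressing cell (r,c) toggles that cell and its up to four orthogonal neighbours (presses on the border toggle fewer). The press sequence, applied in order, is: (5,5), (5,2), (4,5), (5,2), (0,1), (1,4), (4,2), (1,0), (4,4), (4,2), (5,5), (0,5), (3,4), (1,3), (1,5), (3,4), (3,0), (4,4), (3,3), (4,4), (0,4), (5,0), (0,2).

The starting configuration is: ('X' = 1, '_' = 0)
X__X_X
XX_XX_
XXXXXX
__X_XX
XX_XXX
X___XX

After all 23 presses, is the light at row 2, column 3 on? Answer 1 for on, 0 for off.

1

t=0: X__X_X
XX_XX_
XXXXXX
__X_XX
XX_XXX
X___XX
t=1: X__X_X
XX_XX_
XXXXXX
__X_XX
XX_XX_
X_____
t=2: X__X_X
XX_XX_
XXXXXX
__X_XX
XXXXX_
XXXX__
t=3: X__X_X
XX_XX_
XXXXXX
__X_X_
XXXX_X
XXXX_X
t=4: X__X_X
XX_XX_
XXXXXX
__X_X_
XX_X_X
X____X
t=5: _XXX_X
X__XX_
XXXXXX
__X_X_
XX_X_X
X____X
t=6: _XXXXX
X____X
XXXX_X
__X_X_
XX_X_X
X____X
t=7: _XXXXX
X____X
XXXX_X
____X_
X_X__X
X_X__X
t=8: XXXXXX
_X___X
_XXX_X
____X_
X_X__X
X_X__X
t=9: XXXXXX
_X___X
_XXX_X
______
X_XXX_
X_X_XX
t=10: XXXXXX
_X___X
_XXX_X
__X___
XX__X_
X___XX
t=11: XXXXXX
_X___X
_XXX_X
__X___
XX__XX
X_____
t=12: XXXX__
_X____
_XXX_X
__X___
XX__XX
X_____
t=13: XXXX__
_X____
_XXXXX
__XXXX
XX___X
X_____
t=14: XXX___
_XXXX_
_XX_XX
__XXXX
XX___X
X_____
t=15: XXX__X
_XXX_X
_XX_X_
__XXXX
XX___X
X_____
t=16: XXX__X
_XXX_X
_XX___
__X___
XX__XX
X_____
t=17: XXX__X
_XXX_X
XXX___
XXX___
_X__XX
X_____
t=18: XXX__X
_XXX_X
XXX___
XXX_X_
_X_X__
X___X_
t=19: XXX__X
_XXX_X
XXXX__
XX_X__
_X____
X___X_
t=20: XXX__X
_XXX_X
XXXX__
XX_XX_
_X_XXX
X_____
t=21: XXXXX_
_XXXXX
XXXX__
XX_XX_
_X_XXX
X_____
t=22: XXXXX_
_XXXXX
XXXX__
XX_XX_
XX_XXX
_X____
t=23: X___X_
_X_XXX
XXXX__
XX_XX_
XX_XXX
_X____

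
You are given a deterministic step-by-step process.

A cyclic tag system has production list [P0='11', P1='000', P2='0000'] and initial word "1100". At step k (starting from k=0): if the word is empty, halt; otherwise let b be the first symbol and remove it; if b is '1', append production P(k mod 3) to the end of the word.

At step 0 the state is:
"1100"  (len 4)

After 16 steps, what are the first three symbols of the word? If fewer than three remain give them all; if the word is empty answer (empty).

(empty)

step 0: "1100"  (len 4)
step 1: "10011"  (len 5)
step 2: "0011000"  (len 7)
step 3: "011000"  (len 6)
step 4: "11000"  (len 5)
step 5: "1000000"  (len 7)
step 6: "0000000000"  (len 10)
step 7: "000000000"  (len 9)
step 8: "00000000"  (len 8)
step 9: "0000000"  (len 7)
step 10: "000000"  (len 6)
step 11: "00000"  (len 5)
step 12: "0000"  (len 4)
step 13: "000"  (len 3)
step 14: "00"  (len 2)
step 15: "0"  (len 1)
step 16: (halted — word empty)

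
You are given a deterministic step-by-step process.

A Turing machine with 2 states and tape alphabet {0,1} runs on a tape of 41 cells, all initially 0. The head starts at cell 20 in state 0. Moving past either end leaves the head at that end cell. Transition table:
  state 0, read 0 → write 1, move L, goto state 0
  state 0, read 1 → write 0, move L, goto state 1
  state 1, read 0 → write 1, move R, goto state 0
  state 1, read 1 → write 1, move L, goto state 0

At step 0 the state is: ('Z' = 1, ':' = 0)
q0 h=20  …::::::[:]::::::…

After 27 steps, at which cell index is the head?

1

step 0: q0 h=20  …::::::[:]::::::…
step 1: q0 h=19  …::::::[:]Z:::::…
step 2: q0 h=18  …::::::[:]ZZ::::…
step 3: q0 h=17  …::::::[:]ZZZ:::…
step 4: q0 h=16  …::::::[:]ZZZZ::…
step 5: q0 h=15  …::::::[:]ZZZZZ:…
step 6: q0 h=14  …::::::[:]ZZZZZZ…
step 7: q0 h=13  …::::::[:]ZZZZZZ…
step 8: q0 h=12  …::::::[:]ZZZZZZ…
step 9: q0 h=11  …::::::[:]ZZZZZZ…
step 10: q0 h=10  …::::::[:]ZZZZZZ…
step 11: q0 h= 9  …::::::[:]ZZZZZZ…
step 12: q0 h= 8  …::::::[:]ZZZZZZ…
step 13: q0 h= 7  …::::::[:]ZZZZZZ…
step 14: q0 h= 6  |::::::[:]ZZZZZZ…
step 15: q0 h= 5  |:::::[:]ZZZZZZ…
step 16: q0 h= 4  |::::[:]ZZZZZZ…
step 17: q0 h= 3  |:::[:]ZZZZZZ…
step 18: q0 h= 2  |::[:]ZZZZZZ…
step 19: q0 h= 1  |:[:]ZZZZZZ…
step 20: q0 h= 0  |[:]ZZZZZZ…
step 21: q0 h= 0  |[Z]ZZZZZZ…
step 22: q1 h= 0  |[:]ZZZZZZ…
step 23: q0 h= 1  |Z[Z]ZZZZZZ…
step 24: q1 h= 0  |[Z]:ZZZZZ…
step 25: q0 h= 0  |[Z]:ZZZZZ…
step 26: q1 h= 0  |[:]:ZZZZZ…
step 27: q0 h= 1  |Z[:]ZZZZZZ…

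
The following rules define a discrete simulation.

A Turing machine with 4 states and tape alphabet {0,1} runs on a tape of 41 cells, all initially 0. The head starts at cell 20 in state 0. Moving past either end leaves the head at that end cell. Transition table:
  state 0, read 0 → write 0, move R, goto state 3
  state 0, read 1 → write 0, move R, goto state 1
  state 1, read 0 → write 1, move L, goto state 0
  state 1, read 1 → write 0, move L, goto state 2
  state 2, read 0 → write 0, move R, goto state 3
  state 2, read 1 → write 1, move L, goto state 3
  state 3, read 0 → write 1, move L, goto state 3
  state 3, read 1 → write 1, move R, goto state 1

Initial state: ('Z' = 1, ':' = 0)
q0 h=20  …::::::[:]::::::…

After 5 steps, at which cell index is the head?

17

k=0  q0 h=20  …::::::[:]::::::…
k=1  q3 h=21  …::::::[:]::::::…
k=2  q3 h=20  …::::::[:]Z:::::…
k=3  q3 h=19  …::::::[:]ZZ::::…
k=4  q3 h=18  …::::::[:]ZZZ:::…
k=5  q3 h=17  …::::::[:]ZZZZ::…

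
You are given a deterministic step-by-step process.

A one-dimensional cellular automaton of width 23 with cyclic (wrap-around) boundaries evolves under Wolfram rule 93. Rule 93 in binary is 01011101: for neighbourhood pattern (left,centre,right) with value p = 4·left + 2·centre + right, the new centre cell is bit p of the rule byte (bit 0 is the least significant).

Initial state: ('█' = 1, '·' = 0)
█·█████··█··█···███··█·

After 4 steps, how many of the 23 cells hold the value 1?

k=0  █·█████··█··█···███··█·
k=1  █·█···██·██·███·█·██·█·
k=2  █·███·██·██·█·█·█·██·█·
k=3  █·█·█·██·██·█·█·█·██·█·
k=4  █·█·█·██·██·█·█·█·██·█·

13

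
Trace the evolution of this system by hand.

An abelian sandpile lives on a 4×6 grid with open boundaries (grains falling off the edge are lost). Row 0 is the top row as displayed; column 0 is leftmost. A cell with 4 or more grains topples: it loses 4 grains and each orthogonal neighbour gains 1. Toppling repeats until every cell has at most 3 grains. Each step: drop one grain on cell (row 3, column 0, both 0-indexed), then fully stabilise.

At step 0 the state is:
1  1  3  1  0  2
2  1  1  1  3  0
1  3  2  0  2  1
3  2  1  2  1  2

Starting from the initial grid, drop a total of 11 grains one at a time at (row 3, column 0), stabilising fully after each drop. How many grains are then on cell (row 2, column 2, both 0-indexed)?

3

k=0  1  1  3  1  0  2
2  1  1  1  3  0
1  3  2  0  2  1
3  2  1  2  1  2
k=1  1  1  3  1  0  2
2  1  1  1  3  0
2  3  2  0  2  1
0  3  1  2  1  2
k=2  1  1  3  1  0  2
2  1  1  1  3  0
2  3  2  0  2  1
1  3  1  2  1  2
k=3  1  1  3  1  0  2
2  1  1  1  3  0
2  3  2  0  2  1
2  3  1  2  1  2
k=4  1  1  3  1  0  2
2  1  1  1  3  0
2  3  2  0  2  1
3  3  1  2  1  2
k=5  1  1  3  1  0  2
3  2  1  1  3  0
0  1  3  0  2  1
2  1  2  2  1  2
k=6  1  1  3  1  0  2
3  2  1  1  3  0
0  1  3  0  2  1
3  1  2  2  1  2
k=7  1  1  3  1  0  2
3  2  1  1  3  0
1  1  3  0  2  1
0  2  2  2  1  2
k=8  1  1  3  1  0  2
3  2  1  1  3  0
1  1  3  0  2  1
1  2  2  2  1  2
k=9  1  1  3  1  0  2
3  2  1  1  3  0
1  1  3  0  2  1
2  2  2  2  1  2
k=10  1  1  3  1  0  2
3  2  1  1  3  0
1  1  3  0  2  1
3  2  2  2  1  2
k=11  1  1  3  1  0  2
3  2  1  1  3  0
2  1  3  0  2  1
0  3  2  2  1  2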